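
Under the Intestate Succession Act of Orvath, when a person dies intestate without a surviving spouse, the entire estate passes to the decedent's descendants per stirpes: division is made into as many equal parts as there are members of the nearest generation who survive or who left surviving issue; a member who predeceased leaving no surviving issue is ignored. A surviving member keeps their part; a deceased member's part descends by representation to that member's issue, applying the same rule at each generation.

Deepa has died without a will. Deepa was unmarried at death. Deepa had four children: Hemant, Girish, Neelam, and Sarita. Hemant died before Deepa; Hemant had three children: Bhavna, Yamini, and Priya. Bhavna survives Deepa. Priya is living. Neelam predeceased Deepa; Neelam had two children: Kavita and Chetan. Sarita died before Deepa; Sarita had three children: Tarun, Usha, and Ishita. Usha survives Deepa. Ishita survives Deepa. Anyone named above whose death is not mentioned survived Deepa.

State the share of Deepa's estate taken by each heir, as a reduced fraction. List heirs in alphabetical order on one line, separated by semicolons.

There is no surviving spouse, so the entire estate passes to Deepa's descendants per stirpes.
The estate is divided into 4 equal shares of 1/4 among Hemant, Girish, Neelam, Sarita.
Hemant predeceased; the 1/4 allotted to Hemant's branch passes to Hemant's issue by representation.
The 1/4 is divided into 3 equal shares of 1/12 among Bhavna, Yamini, Priya.
Bhavna is living and takes 1/12.
Yamini is living and takes 1/12.
Priya is living and takes 1/12.
Girish is living and takes 1/4.
Neelam predeceased; the 1/4 allotted to Neelam's branch passes to Neelam's issue by representation.
The 1/4 is divided into 2 equal shares of 1/8 among Kavita, Chetan.
Kavita is living and takes 1/8.
Chetan is living and takes 1/8.
Sarita predeceased; the 1/4 allotted to Sarita's branch passes to Sarita's issue by representation.
The 1/4 is divided into 3 equal shares of 1/12 among Tarun, Usha, Ishita.
Tarun is living and takes 1/12.
Usha is living and takes 1/12.
Ishita is living and takes 1/12.

Bhavna 1/12; Chetan 1/8; Girish 1/4; Ishita 1/12; Kavita 1/8; Priya 1/12; Tarun 1/12; Usha 1/12; Yamini 1/12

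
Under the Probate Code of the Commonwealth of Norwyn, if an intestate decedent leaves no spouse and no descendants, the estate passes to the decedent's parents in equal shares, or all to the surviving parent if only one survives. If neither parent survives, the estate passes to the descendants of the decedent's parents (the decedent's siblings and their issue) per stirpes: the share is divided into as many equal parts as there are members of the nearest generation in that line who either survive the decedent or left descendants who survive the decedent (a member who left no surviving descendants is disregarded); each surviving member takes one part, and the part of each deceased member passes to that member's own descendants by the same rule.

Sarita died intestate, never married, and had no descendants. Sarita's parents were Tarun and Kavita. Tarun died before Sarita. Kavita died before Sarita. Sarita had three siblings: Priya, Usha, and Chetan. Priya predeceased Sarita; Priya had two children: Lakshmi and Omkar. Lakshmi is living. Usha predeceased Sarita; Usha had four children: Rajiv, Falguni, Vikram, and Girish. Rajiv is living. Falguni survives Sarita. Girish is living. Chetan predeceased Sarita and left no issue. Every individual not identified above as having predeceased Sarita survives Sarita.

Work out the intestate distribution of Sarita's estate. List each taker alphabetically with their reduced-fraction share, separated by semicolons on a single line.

Falguni 1/8; Girish 1/8; Lakshmi 1/4; Omkar 1/4; Rajiv 1/8; Vikram 1/8

Neither parent survives and there are no descendants, so the estate passes to Sarita's siblings and their issue per stirpes.
Chetan left no surviving issue, so that branch lapses and is disregarded.
The estate is divided into 2 equal shares of 1/2 among Priya, Usha.
Priya predeceased; the 1/2 allotted to Priya's branch passes to Priya's issue by representation.
The 1/2 is divided into 2 equal shares of 1/4 among Lakshmi, Omkar.
Lakshmi is living and takes 1/4.
Omkar is living and takes 1/4.
Usha predeceased; the 1/2 allotted to Usha's branch passes to Usha's issue by representation.
The 1/2 is divided into 4 equal shares of 1/8 among Rajiv, Falguni, Vikram, Girish.
Rajiv is living and takes 1/8.
Falguni is living and takes 1/8.
Vikram is living and takes 1/8.
Girish is living and takes 1/8.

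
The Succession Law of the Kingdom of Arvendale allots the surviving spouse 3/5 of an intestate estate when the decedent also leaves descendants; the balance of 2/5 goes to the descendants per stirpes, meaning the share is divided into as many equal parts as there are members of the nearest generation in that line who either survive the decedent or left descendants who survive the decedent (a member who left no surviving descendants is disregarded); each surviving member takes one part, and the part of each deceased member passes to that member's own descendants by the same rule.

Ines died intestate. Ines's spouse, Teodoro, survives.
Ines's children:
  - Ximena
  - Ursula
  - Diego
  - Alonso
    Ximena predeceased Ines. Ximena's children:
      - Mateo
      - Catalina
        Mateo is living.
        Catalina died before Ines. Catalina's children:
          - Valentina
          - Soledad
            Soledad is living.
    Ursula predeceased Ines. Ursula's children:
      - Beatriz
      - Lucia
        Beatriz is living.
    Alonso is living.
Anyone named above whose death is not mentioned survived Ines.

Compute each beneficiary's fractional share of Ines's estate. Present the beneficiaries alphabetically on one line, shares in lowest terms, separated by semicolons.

Alonso 1/10; Beatriz 1/20; Diego 1/10; Lucia 1/20; Mateo 1/20; Soledad 1/40; Teodoro 3/5; Valentina 1/40

Teodoro, as surviving spouse, takes 3/5.
The remaining 2/5 passes to Ines's descendants per stirpes.
The 2/5 is divided into 4 equal shares of 1/10 among Ximena, Ursula, Diego, Alonso.
Ximena predeceased; the 1/10 allotted to Ximena's branch passes to Ximena's issue by representation.
The 1/10 is divided into 2 equal shares of 1/20 among Mateo, Catalina.
Mateo is living and takes 1/20.
Catalina predeceased; the 1/20 allotted to Catalina's branch passes to Catalina's issue by representation.
The 1/20 is divided into 2 equal shares of 1/40 among Valentina, Soledad.
Valentina is living and takes 1/40.
Soledad is living and takes 1/40.
Ursula predeceased; the 1/10 allotted to Ursula's branch passes to Ursula's issue by representation.
The 1/10 is divided into 2 equal shares of 1/20 among Beatriz, Lucia.
Beatriz is living and takes 1/20.
Lucia is living and takes 1/20.
Diego is living and takes 1/10.
Alonso is living and takes 1/10.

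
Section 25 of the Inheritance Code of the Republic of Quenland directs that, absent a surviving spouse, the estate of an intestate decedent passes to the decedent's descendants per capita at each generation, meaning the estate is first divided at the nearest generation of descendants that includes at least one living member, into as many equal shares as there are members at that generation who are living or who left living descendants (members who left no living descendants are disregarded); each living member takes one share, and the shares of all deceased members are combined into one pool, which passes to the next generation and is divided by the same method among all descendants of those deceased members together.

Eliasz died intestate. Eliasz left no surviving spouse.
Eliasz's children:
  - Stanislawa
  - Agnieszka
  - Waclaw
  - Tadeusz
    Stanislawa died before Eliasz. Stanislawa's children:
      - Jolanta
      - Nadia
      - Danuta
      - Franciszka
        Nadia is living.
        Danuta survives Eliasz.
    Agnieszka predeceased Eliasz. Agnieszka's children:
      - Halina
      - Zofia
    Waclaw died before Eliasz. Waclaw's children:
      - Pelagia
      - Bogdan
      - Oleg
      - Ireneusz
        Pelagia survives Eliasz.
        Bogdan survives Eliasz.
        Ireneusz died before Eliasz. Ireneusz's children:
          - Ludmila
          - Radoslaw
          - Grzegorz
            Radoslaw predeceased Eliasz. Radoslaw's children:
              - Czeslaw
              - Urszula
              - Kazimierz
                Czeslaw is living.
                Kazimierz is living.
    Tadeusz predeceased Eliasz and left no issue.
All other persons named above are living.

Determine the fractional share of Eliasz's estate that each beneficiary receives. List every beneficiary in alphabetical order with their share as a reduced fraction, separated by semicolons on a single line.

Bogdan 1/10; Czeslaw 1/90; Danuta 1/10; Franciszka 1/10; Grzegorz 1/30; Halina 1/10; Jolanta 1/10; Kazimierz 1/90; Ludmila 1/30; Nadia 1/10; Oleg 1/10; Pelagia 1/10; Urszula 1/90; Zofia 1/10

There is no surviving spouse, so the entire estate passes to Eliasz's descendants per capita at each generation.
No one at generation 1 (Stanislawa, Agnieszka, Waclaw) is living; moving to the next generation.
At generation 2 (Jolanta, Nadia, Danuta, Franciszka, Halina, Zofia, Pelagia, Bogdan, Oleg, Ireneusz) there are 10 shares of (1)/10 = 1/10 each.
Living: Jolanta, Nadia, Danuta, Franciszka, Halina, Zofia, Pelagia, Bogdan, and Oleg — each takes 1/10.
Deceased: Ireneusz. That 1/10 share is carried to generation 3.
At generation 3 (Ludmila, Radoslaw, Grzegorz) there are 3 shares of (1/10)/3 = 1/30 each.
Living: Ludmila and Grzegorz — each takes 1/30.
Deceased: Radoslaw. That 1/30 share is carried to generation 4.
At generation 4 (Czeslaw, Urszula, Kazimierz) there are 3 shares of (1/30)/3 = 1/90 each.
Living: Czeslaw, Urszula, and Kazimierz — each takes 1/90.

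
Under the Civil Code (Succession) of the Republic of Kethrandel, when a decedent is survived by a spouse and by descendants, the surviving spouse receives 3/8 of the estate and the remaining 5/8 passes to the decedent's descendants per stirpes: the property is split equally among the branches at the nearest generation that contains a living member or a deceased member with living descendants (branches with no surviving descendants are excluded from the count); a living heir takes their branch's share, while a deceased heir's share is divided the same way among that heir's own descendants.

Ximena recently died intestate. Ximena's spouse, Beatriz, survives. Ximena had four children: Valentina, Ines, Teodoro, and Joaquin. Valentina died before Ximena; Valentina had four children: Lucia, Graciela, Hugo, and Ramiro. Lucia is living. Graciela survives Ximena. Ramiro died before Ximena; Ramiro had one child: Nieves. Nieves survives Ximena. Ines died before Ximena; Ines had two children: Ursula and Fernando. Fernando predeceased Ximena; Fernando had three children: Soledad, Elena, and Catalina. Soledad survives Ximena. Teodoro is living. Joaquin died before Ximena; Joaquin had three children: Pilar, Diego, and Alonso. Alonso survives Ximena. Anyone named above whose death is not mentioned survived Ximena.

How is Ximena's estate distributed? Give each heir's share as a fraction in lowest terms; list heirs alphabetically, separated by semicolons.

Beatriz, as surviving spouse, takes 3/8.
The remaining 5/8 passes to Ximena's descendants per stirpes.
The 5/8 is divided into 4 equal shares of 5/32 among Valentina, Ines, Teodoro, Joaquin.
Valentina predeceased; the 5/32 allotted to Valentina's branch passes to Valentina's issue by representation.
The 5/32 is divided into 4 equal shares of 5/128 among Lucia, Graciela, Hugo, Ramiro.
Lucia is living and takes 5/128.
Graciela is living and takes 5/128.
Hugo is living and takes 5/128.
Ramiro predeceased; the 5/128 allotted to Ramiro's branch passes to Ramiro's issue by representation.
Nieves is the sole taker at this level and receives the full 5/128.
Ines predeceased; the 5/32 allotted to Ines's branch passes to Ines's issue by representation.
The 5/32 is divided into 2 equal shares of 5/64 among Ursula, Fernando.
Ursula is living and takes 5/64.
Fernando predeceased; the 5/64 allotted to Fernando's branch passes to Fernando's issue by representation.
The 5/64 is divided into 3 equal shares of 5/192 among Soledad, Elena, Catalina.
Soledad is living and takes 5/192.
Elena is living and takes 5/192.
Catalina is living and takes 5/192.
Teodoro is living and takes 5/32.
Joaquin predeceased; the 5/32 allotted to Joaquin's branch passes to Joaquin's issue by representation.
The 5/32 is divided into 3 equal shares of 5/96 among Pilar, Diego, Alonso.
Pilar is living and takes 5/96.
Diego is living and takes 5/96.
Alonso is living and takes 5/96.

Alonso 5/96; Beatriz 3/8; Catalina 5/192; Diego 5/96; Elena 5/192; Graciela 5/128; Hugo 5/128; Lucia 5/128; Nieves 5/128; Pilar 5/96; Soledad 5/192; Teodoro 5/32; Ursula 5/64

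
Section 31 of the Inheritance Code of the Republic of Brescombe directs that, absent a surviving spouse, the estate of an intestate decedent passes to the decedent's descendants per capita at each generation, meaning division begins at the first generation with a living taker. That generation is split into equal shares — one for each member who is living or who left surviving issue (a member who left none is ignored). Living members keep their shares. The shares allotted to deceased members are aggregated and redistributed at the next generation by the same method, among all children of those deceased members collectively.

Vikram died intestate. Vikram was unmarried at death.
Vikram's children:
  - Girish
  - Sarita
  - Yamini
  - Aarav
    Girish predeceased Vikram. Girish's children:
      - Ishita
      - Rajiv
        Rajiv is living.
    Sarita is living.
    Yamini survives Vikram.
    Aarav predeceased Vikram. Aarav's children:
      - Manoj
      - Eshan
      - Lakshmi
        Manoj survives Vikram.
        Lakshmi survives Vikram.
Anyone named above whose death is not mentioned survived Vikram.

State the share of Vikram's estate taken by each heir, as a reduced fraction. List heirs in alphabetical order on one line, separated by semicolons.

There is no surviving spouse, so the entire estate passes to Vikram's descendants per capita at each generation.
At generation 1 (Girish, Sarita, Yamini, Aarav) there are 4 shares of (1)/4 = 1/4 each.
Living: Sarita and Yamini — each takes 1/4.
Deceased: Girish and Aarav. Their combined 1/2 is pooled and carried to generation 2.
At generation 2 (Ishita, Rajiv, Manoj, Eshan, Lakshmi) there are 5 shares of (1/2)/5 = 1/10 each.
Living: Ishita, Rajiv, Manoj, Eshan, and Lakshmi — each takes 1/10.

Eshan 1/10; Ishita 1/10; Lakshmi 1/10; Manoj 1/10; Rajiv 1/10; Sarita 1/4; Yamini 1/4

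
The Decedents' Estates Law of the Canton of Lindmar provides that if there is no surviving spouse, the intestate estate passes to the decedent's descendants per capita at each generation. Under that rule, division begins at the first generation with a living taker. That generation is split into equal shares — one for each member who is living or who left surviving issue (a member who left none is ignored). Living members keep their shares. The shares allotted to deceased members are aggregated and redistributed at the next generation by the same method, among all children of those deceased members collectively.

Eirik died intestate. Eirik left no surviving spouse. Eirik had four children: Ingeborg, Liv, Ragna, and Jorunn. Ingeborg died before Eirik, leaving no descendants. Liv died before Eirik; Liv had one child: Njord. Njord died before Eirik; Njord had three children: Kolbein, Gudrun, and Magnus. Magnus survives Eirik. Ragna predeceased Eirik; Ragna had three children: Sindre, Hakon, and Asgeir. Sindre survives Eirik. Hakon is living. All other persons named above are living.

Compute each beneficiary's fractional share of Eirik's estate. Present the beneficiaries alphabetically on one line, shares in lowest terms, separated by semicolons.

Asgeir 1/6; Gudrun 1/18; Hakon 1/6; Jorunn 1/3; Kolbein 1/18; Magnus 1/18; Sindre 1/6

There is no surviving spouse, so the entire estate passes to Eirik's descendants per capita at each generation.
At generation 1 (Liv, Ragna, Jorunn) there are 3 shares of (1)/3 = 1/3 each.
Living: Jorunn — each takes 1/3.
Deceased: Liv and Ragna. Their combined 2/3 is pooled and carried to generation 2.
At generation 2 (Njord, Sindre, Hakon, Asgeir) there are 4 shares of (2/3)/4 = 1/6 each.
Living: Sindre, Hakon, and Asgeir — each takes 1/6.
Deceased: Njord. That 1/6 share is carried to generation 3.
At generation 3 (Kolbein, Gudrun, Magnus) there are 3 shares of (1/6)/3 = 1/18 each.
Living: Kolbein, Gudrun, and Magnus — each takes 1/18.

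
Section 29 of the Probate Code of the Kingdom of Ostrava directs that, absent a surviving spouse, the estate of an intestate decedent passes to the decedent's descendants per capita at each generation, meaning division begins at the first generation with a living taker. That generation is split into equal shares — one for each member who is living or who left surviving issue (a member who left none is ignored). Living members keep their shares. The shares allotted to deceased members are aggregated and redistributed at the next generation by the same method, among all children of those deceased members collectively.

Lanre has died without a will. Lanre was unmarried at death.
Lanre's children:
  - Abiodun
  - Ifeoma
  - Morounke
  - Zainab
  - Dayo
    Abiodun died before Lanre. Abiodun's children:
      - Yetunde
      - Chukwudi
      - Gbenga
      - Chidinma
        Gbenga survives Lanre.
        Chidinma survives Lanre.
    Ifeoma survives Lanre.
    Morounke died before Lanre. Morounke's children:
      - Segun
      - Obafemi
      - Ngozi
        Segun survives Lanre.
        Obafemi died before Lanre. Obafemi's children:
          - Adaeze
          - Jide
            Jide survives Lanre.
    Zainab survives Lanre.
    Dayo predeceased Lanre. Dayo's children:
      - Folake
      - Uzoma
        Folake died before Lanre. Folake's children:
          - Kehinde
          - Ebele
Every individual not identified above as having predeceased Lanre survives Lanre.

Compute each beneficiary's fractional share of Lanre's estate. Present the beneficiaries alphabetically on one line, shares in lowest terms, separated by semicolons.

There is no surviving spouse, so the entire estate passes to Lanre's descendants per capita at each generation.
At generation 1 (Abiodun, Ifeoma, Morounke, Zainab, Dayo) there are 5 shares of (1)/5 = 1/5 each.
Living: Ifeoma and Zainab — each takes 1/5.
Deceased: Abiodun, Morounke, and Dayo. Their combined 3/5 is pooled and carried to generation 2.
At generation 2 (Yetunde, Chukwudi, Gbenga, Chidinma, Segun, Obafemi, Ngozi, Folake, Uzoma) there are 9 shares of (3/5)/9 = 1/15 each.
Living: Yetunde, Chukwudi, Gbenga, Chidinma, Segun, Ngozi, and Uzoma — each takes 1/15.
Deceased: Obafemi and Folake. Their combined 2/15 is pooled and carried to generation 3.
At generation 3 (Adaeze, Jide, Kehinde, Ebele) there are 4 shares of (2/15)/4 = 1/30 each.
Living: Adaeze, Jide, Kehinde, and Ebele — each takes 1/30.

Adaeze 1/30; Chidinma 1/15; Chukwudi 1/15; Ebele 1/30; Gbenga 1/15; Ifeoma 1/5; Jide 1/30; Kehinde 1/30; Ngozi 1/15; Segun 1/15; Uzoma 1/15; Yetunde 1/15; Zainab 1/5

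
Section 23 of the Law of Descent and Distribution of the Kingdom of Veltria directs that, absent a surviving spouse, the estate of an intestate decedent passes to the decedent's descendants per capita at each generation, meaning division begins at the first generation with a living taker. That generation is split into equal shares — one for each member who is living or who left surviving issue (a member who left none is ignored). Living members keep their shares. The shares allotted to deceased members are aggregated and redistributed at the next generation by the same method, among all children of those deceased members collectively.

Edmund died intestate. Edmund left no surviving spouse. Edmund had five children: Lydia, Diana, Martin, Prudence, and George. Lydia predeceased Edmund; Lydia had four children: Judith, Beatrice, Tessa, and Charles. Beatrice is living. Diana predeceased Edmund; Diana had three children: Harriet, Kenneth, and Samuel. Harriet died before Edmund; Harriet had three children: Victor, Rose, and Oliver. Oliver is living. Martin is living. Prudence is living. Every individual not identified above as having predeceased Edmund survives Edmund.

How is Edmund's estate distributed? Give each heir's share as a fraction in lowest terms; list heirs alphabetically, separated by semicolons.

Beatrice 2/35; Charles 2/35; George 1/5; Judith 2/35; Kenneth 2/35; Martin 1/5; Oliver 2/105; Prudence 1/5; Rose 2/105; Samuel 2/35; Tessa 2/35; Victor 2/105

There is no surviving spouse, so the entire estate passes to Edmund's descendants per capita at each generation.
At generation 1 (Lydia, Diana, Martin, Prudence, George) there are 5 shares of (1)/5 = 1/5 each.
Living: Martin, Prudence, and George — each takes 1/5.
Deceased: Lydia and Diana. Their combined 2/5 is pooled and carried to generation 2.
At generation 2 (Judith, Beatrice, Tessa, Charles, Harriet, Kenneth, Samuel) there are 7 shares of (2/5)/7 = 2/35 each.
Living: Judith, Beatrice, Tessa, Charles, Kenneth, and Samuel — each takes 2/35.
Deceased: Harriet. That 2/35 share is carried to generation 3.
At generation 3 (Victor, Rose, Oliver) there are 3 shares of (2/35)/3 = 2/105 each.
Living: Victor, Rose, and Oliver — each takes 2/105.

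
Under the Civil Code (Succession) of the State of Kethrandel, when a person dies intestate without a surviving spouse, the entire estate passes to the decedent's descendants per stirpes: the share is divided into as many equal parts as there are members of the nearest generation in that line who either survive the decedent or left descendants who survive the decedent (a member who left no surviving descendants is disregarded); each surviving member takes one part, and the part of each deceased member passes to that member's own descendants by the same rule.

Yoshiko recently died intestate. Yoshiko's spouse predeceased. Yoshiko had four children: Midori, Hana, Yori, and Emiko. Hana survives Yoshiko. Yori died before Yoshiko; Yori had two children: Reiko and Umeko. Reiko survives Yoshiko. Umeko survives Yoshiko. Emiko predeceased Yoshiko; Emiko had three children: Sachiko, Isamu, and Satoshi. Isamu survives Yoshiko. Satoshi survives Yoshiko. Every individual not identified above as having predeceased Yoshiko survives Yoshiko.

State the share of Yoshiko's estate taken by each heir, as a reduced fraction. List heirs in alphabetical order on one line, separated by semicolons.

Hana 1/4; Isamu 1/12; Midori 1/4; Reiko 1/8; Sachiko 1/12; Satoshi 1/12; Umeko 1/8

There is no surviving spouse, so the entire estate passes to Yoshiko's descendants per stirpes.
The estate is divided into 4 equal shares of 1/4 among Midori, Hana, Yori, Emiko.
Midori is living and takes 1/4.
Hana is living and takes 1/4.
Yori predeceased; the 1/4 allotted to Yori's branch passes to Yori's issue by representation.
The 1/4 is divided into 2 equal shares of 1/8 among Reiko, Umeko.
Reiko is living and takes 1/8.
Umeko is living and takes 1/8.
Emiko predeceased; the 1/4 allotted to Emiko's branch passes to Emiko's issue by representation.
The 1/4 is divided into 3 equal shares of 1/12 among Sachiko, Isamu, Satoshi.
Sachiko is living and takes 1/12.
Isamu is living and takes 1/12.
Satoshi is living and takes 1/12.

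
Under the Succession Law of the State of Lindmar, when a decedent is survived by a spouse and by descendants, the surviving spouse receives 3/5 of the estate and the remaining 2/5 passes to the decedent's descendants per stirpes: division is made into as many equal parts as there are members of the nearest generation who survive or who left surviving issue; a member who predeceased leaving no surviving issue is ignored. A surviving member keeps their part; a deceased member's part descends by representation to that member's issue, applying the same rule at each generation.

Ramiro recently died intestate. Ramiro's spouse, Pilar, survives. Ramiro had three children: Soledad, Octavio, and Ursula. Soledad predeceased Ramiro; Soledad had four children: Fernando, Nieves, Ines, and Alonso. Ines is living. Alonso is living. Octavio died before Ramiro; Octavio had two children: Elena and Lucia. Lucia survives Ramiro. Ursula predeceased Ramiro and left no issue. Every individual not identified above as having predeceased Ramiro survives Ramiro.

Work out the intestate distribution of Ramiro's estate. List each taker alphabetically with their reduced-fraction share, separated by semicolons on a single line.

Pilar, as surviving spouse, takes 3/5.
The remaining 2/5 passes to Ramiro's descendants per stirpes.
Ursula left no surviving issue, so that branch lapses and is disregarded.
The 2/5 is divided into 2 equal shares of 1/5 among Soledad, Octavio.
Soledad predeceased; the 1/5 allotted to Soledad's branch passes to Soledad's issue by representation.
The 1/5 is divided into 4 equal shares of 1/20 among Fernando, Nieves, Ines, Alonso.
Fernando is living and takes 1/20.
Nieves is living and takes 1/20.
Ines is living and takes 1/20.
Alonso is living and takes 1/20.
Octavio predeceased; the 1/5 allotted to Octavio's branch passes to Octavio's issue by representation.
The 1/5 is divided into 2 equal shares of 1/10 among Elena, Lucia.
Elena is living and takes 1/10.
Lucia is living and takes 1/10.

Alonso 1/20; Elena 1/10; Fernando 1/20; Ines 1/20; Lucia 1/10; Nieves 1/20; Pilar 3/5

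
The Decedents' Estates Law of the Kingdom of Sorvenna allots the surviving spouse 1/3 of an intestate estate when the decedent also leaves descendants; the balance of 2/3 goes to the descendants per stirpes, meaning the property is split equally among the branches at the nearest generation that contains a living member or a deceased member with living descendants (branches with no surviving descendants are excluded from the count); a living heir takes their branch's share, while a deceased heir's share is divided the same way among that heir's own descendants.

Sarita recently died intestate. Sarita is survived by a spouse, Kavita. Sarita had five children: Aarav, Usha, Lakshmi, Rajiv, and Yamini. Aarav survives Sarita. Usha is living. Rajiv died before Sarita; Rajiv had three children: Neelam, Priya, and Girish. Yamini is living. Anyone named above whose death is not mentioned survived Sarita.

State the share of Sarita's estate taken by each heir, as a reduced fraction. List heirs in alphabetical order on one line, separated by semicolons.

Aarav 2/15; Girish 2/45; Kavita 1/3; Lakshmi 2/15; Neelam 2/45; Priya 2/45; Usha 2/15; Yamini 2/15

Kavita, as surviving spouse, takes 1/3.
The remaining 2/3 passes to Sarita's descendants per stirpes.
The 2/3 is divided into 5 equal shares of 2/15 among Aarav, Usha, Lakshmi, Rajiv, Yamini.
Aarav is living and takes 2/15.
Usha is living and takes 2/15.
Lakshmi is living and takes 2/15.
Rajiv predeceased; the 2/15 allotted to Rajiv's branch passes to Rajiv's issue by representation.
The 2/15 is divided into 3 equal shares of 2/45 among Neelam, Priya, Girish.
Neelam is living and takes 2/45.
Priya is living and takes 2/45.
Girish is living and takes 2/45.
Yamini is living and takes 2/15.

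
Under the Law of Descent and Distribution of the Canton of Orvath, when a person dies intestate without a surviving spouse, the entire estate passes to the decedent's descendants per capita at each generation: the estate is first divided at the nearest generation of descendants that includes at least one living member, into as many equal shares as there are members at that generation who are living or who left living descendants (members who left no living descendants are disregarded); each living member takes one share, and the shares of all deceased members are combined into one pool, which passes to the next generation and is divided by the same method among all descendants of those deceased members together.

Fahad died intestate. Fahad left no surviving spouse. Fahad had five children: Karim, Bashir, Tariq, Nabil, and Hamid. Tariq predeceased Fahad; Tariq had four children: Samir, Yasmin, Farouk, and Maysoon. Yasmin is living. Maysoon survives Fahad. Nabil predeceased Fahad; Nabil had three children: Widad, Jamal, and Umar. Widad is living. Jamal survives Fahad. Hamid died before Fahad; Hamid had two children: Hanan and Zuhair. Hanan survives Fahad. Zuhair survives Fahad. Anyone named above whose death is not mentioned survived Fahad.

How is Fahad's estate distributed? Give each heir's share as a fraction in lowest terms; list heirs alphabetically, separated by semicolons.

There is no surviving spouse, so the entire estate passes to Fahad's descendants per capita at each generation.
At generation 1 (Karim, Bashir, Tariq, Nabil, Hamid) there are 5 shares of (1)/5 = 1/5 each.
Living: Karim and Bashir — each takes 1/5.
Deceased: Tariq, Nabil, and Hamid. Their combined 3/5 is pooled and carried to generation 2.
At generation 2 (Samir, Yasmin, Farouk, Maysoon, Widad, Jamal, Umar, Hanan, Zuhair) there are 9 shares of (3/5)/9 = 1/15 each.
Living: Samir, Yasmin, Farouk, Maysoon, Widad, Jamal, Umar, Hanan, and Zuhair — each takes 1/15.

Bashir 1/5; Farouk 1/15; Hanan 1/15; Jamal 1/15; Karim 1/5; Maysoon 1/15; Samir 1/15; Umar 1/15; Widad 1/15; Yasmin 1/15; Zuhair 1/15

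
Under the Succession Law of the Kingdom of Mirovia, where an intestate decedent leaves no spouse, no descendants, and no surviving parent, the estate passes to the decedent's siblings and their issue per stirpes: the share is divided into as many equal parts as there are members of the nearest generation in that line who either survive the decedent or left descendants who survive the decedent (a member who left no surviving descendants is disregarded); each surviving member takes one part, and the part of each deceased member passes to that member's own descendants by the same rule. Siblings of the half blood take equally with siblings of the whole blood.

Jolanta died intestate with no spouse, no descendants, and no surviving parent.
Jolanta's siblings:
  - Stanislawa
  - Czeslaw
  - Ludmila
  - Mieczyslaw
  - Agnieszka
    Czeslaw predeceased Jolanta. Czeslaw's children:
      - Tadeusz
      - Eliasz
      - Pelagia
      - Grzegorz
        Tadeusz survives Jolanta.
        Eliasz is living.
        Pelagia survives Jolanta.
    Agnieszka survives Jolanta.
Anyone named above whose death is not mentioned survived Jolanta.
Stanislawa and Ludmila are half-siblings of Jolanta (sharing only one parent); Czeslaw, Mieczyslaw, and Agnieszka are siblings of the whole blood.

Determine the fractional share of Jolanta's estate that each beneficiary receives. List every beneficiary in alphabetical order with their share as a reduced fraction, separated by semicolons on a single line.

No spouse, descendants, or parent survives, so the estate passes to Jolanta's siblings per stirpes.
Half-blood and whole-blood siblings take equally under the stated rule.
The estate is divided into 5 equal shares of 1/5 among Stanislawa, Czeslaw, Ludmila, Mieczyslaw, Agnieszka.
Stanislawa is living and takes 1/5.
Czeslaw predeceased; the 1/5 allotted to Czeslaw's branch passes to Czeslaw's issue by representation.
The 1/5 is divided into 4 equal shares of 1/20 among Tadeusz, Eliasz, Pelagia, Grzegorz.
Tadeusz is living and takes 1/20.
Eliasz is living and takes 1/20.
Pelagia is living and takes 1/20.
Grzegorz is living and takes 1/20.
Ludmila is living and takes 1/5.
Mieczyslaw is living and takes 1/5.
Agnieszka is living and takes 1/5.

Agnieszka 1/5; Eliasz 1/20; Grzegorz 1/20; Ludmila 1/5; Mieczyslaw 1/5; Pelagia 1/20; Stanislawa 1/5; Tadeusz 1/20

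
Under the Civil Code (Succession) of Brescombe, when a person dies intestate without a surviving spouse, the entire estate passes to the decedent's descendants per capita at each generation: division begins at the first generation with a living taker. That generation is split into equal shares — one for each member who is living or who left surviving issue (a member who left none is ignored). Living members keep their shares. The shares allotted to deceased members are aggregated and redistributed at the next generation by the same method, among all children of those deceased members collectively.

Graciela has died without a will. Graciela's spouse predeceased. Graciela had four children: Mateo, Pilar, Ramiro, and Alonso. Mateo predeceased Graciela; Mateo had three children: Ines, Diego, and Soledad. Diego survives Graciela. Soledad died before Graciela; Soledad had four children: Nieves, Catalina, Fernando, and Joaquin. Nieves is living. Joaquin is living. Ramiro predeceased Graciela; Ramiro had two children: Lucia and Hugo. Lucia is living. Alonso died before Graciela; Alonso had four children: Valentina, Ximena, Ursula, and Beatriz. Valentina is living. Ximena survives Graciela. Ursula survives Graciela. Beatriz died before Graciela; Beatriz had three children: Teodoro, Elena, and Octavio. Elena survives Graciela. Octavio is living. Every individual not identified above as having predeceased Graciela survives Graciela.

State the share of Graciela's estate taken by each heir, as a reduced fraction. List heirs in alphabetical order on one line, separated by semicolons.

There is no surviving spouse, so the entire estate passes to Graciela's descendants per capita at each generation.
At generation 1 (Mateo, Pilar, Ramiro, Alonso) there are 4 shares of (1)/4 = 1/4 each.
Living: Pilar — each takes 1/4.
Deceased: Mateo, Ramiro, and Alonso. Their combined 3/4 is pooled and carried to generation 2.
At generation 2 (Ines, Diego, Soledad, Lucia, Hugo, Valentina, Ximena, Ursula, Beatriz) there are 9 shares of (3/4)/9 = 1/12 each.
Living: Ines, Diego, Lucia, Hugo, Valentina, Ximena, and Ursula — each takes 1/12.
Deceased: Soledad and Beatriz. Their combined 1/6 is pooled and carried to generation 3.
At generation 3 (Nieves, Catalina, Fernando, Joaquin, Teodoro, Elena, Octavio) there are 7 shares of (1/6)/7 = 1/42 each.
Living: Nieves, Catalina, Fernando, Joaquin, Teodoro, Elena, and Octavio — each takes 1/42.

Catalina 1/42; Diego 1/12; Elena 1/42; Fernando 1/42; Hugo 1/12; Ines 1/12; Joaquin 1/42; Lucia 1/12; Nieves 1/42; Octavio 1/42; Pilar 1/4; Teodoro 1/42; Ursula 1/12; Valentina 1/12; Ximena 1/12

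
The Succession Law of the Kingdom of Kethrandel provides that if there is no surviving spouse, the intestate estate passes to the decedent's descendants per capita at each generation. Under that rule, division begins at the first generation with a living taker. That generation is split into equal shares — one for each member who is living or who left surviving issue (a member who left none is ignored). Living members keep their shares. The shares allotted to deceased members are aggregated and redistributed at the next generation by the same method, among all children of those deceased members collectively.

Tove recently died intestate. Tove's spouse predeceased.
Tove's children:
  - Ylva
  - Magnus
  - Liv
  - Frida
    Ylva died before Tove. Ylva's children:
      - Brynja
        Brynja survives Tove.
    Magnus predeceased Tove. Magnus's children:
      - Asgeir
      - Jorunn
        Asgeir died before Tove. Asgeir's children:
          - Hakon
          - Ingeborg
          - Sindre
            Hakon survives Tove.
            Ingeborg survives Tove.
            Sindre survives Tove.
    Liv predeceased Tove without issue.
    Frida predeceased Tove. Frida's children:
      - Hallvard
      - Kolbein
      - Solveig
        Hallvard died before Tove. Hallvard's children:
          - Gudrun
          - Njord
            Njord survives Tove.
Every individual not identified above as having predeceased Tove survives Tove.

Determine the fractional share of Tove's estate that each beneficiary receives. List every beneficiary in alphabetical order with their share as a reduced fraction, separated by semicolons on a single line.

There is no surviving spouse, so the entire estate passes to Tove's descendants per capita at each generation.
No one at generation 1 (Ylva, Magnus, Frida) is living; moving to the next generation.
At generation 2 (Brynja, Asgeir, Jorunn, Hallvard, Kolbein, Solveig) there are 6 shares of (1)/6 = 1/6 each.
Living: Brynja, Jorunn, Kolbein, and Solveig — each takes 1/6.
Deceased: Asgeir and Hallvard. Their combined 1/3 is pooled and carried to generation 3.
At generation 3 (Hakon, Ingeborg, Sindre, Gudrun, Njord) there are 5 shares of (1/3)/5 = 1/15 each.
Living: Hakon, Ingeborg, Sindre, Gudrun, and Njord — each takes 1/15.

Brynja 1/6; Gudrun 1/15; Hakon 1/15; Ingeborg 1/15; Jorunn 1/6; Kolbein 1/6; Njord 1/15; Sindre 1/15; Solveig 1/6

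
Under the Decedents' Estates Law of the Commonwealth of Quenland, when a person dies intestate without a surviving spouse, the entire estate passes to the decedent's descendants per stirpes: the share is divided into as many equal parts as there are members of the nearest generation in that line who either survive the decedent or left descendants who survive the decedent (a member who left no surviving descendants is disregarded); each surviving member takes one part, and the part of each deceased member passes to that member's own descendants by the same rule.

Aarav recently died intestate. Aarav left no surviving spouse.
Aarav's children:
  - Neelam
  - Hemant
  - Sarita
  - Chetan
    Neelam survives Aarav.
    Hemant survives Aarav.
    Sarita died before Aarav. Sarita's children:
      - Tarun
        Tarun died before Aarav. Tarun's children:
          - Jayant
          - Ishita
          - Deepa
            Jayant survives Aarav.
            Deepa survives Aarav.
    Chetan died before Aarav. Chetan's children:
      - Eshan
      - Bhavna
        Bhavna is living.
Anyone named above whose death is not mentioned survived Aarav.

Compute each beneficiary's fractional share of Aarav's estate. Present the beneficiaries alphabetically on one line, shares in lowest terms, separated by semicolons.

There is no surviving spouse, so the entire estate passes to Aarav's descendants per stirpes.
The estate is divided into 4 equal shares of 1/4 among Neelam, Hemant, Sarita, Chetan.
Neelam is living and takes 1/4.
Hemant is living and takes 1/4.
Sarita predeceased; the 1/4 allotted to Sarita's branch passes to Sarita's issue by representation.
Tarun's line is the sole branch at this level, so the full 1/4 passes to Tarun's issue by representation.
The 1/4 is divided into 3 equal shares of 1/12 among Jayant, Ishita, Deepa.
Jayant is living and takes 1/12.
Ishita is living and takes 1/12.
Deepa is living and takes 1/12.
Chetan predeceased; the 1/4 allotted to Chetan's branch passes to Chetan's issue by representation.
The 1/4 is divided into 2 equal shares of 1/8 among Eshan, Bhavna.
Eshan is living and takes 1/8.
Bhavna is living and takes 1/8.

Bhavna 1/8; Deepa 1/12; Eshan 1/8; Hemant 1/4; Ishita 1/12; Jayant 1/12; Neelam 1/4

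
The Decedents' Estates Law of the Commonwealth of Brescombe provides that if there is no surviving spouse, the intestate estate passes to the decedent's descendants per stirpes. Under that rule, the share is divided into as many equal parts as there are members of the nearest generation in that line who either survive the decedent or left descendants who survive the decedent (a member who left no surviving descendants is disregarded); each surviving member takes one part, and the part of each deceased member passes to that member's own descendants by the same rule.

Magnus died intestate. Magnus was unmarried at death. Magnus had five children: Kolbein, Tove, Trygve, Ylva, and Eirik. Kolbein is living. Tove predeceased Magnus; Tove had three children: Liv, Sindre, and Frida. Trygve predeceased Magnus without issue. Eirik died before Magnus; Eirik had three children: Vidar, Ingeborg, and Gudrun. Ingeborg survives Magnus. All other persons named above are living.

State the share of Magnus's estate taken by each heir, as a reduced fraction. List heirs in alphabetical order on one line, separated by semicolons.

Frida 1/12; Gudrun 1/12; Ingeborg 1/12; Kolbein 1/4; Liv 1/12; Sindre 1/12; Vidar 1/12; Ylva 1/4

There is no surviving spouse, so the entire estate passes to Magnus's descendants per stirpes.
Trygve left no surviving issue, so that branch lapses and is disregarded.
The estate is divided into 4 equal shares of 1/4 among Kolbein, Tove, Ylva, Eirik.
Kolbein is living and takes 1/4.
Tove predeceased; the 1/4 allotted to Tove's branch passes to Tove's issue by representation.
The 1/4 is divided into 3 equal shares of 1/12 among Liv, Sindre, Frida.
Liv is living and takes 1/12.
Sindre is living and takes 1/12.
Frida is living and takes 1/12.
Ylva is living and takes 1/4.
Eirik predeceased; the 1/4 allotted to Eirik's branch passes to Eirik's issue by representation.
The 1/4 is divided into 3 equal shares of 1/12 among Vidar, Ingeborg, Gudrun.
Vidar is living and takes 1/12.
Ingeborg is living and takes 1/12.
Gudrun is living and takes 1/12.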